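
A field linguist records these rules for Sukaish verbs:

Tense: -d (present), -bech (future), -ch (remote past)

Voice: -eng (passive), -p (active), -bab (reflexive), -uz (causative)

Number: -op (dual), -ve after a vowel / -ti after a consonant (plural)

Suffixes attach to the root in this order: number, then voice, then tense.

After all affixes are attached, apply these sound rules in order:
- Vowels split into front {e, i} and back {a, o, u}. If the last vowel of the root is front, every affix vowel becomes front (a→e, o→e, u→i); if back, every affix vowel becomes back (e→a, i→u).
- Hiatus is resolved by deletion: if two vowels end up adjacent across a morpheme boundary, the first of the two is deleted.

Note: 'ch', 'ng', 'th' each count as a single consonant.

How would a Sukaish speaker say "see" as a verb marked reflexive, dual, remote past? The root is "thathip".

Attach number dual -op → thathipop.
Attach voice reflexive -bab → thathipopbab.
Attach tense remote past -ch → thathipopbabch.
Apply vowel harmony: thathipopbabch → thathipepbebch.
Vowel deletion: no change.

thathipepbebch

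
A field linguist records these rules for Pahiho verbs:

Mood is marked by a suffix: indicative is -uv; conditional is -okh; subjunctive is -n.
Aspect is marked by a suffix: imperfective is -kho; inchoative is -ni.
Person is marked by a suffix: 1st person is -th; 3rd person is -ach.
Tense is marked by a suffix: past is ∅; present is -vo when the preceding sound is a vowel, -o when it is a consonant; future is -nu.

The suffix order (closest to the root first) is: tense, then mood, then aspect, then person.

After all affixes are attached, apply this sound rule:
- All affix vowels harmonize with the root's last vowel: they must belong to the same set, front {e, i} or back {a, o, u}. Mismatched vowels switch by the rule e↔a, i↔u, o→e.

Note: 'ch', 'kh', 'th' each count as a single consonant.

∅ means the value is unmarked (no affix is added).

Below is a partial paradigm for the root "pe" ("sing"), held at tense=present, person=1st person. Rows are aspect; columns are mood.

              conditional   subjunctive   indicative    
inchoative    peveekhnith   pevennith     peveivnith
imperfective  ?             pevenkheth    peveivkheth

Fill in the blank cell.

Attach tense present -vo (after vowel 'e') → pevo.
Attach mood conditional -okh → pevookh.
Attach aspect imperfective -kho → pevookhkho.
Attach person 1st person -th → pevookhkhoth.
Apply vowel harmony: pevookhkhoth → peveekhkheth.

peveekhkheth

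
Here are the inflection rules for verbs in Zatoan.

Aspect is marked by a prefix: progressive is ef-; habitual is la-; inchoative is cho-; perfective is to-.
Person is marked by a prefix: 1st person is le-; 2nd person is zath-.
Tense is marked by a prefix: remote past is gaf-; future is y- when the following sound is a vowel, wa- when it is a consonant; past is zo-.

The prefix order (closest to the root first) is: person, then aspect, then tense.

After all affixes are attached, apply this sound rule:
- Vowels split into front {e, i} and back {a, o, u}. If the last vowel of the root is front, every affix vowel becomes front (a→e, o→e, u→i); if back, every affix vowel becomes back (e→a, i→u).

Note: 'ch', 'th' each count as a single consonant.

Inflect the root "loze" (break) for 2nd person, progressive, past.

Attach person 2nd person zath- → zathloze.
Attach aspect progressive ef- → efzathloze.
Attach tense past zo- → zoefzathloze.
Apply vowel harmony: zoefzathloze → zeefzethloze.

zeefzethloze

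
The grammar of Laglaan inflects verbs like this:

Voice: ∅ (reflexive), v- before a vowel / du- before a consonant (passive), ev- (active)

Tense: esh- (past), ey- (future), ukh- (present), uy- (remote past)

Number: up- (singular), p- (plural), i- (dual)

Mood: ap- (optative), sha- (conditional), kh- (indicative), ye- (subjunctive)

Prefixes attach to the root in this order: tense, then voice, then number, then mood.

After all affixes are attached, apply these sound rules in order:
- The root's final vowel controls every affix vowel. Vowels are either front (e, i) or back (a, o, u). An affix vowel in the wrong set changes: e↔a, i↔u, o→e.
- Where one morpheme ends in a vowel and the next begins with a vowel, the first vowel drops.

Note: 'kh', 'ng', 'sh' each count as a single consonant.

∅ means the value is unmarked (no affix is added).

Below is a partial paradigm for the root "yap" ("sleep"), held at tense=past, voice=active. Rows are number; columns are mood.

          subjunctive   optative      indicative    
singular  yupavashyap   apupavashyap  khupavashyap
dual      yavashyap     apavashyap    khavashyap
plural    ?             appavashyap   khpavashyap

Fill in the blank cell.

yapavashyap

Attach tense past esh- → eshyap.
Attach voice active ev- → eveshyap.
Attach number plural p- → peveshyap.
Attach mood subjunctive ye- → yepeveshyap.
Apply vowel harmony: yepeveshyap → yapavashyap.
Vowel deletion: no change.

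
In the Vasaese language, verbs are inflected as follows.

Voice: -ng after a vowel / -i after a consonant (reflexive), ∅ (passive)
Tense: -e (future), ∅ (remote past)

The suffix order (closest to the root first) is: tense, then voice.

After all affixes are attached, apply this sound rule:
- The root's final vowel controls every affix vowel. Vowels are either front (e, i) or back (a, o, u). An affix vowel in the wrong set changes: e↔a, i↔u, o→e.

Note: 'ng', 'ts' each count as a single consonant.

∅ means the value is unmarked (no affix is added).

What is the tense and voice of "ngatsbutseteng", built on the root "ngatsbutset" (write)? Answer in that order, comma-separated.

Segment: ngatsbutset-e-ng.
tense: -e → future.
voice: -ng/i → reflexive.

future, reflexive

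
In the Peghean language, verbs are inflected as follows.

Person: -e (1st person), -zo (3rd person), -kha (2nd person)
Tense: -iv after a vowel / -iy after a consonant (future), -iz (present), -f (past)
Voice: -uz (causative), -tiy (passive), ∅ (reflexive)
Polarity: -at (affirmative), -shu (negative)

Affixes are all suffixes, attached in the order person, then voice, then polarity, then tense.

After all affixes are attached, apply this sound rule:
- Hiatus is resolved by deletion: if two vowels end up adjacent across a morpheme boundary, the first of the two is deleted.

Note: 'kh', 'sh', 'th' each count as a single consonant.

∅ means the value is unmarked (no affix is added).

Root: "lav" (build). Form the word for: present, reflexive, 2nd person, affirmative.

Attach person 2nd person -kha → lavkha.
voice = reflexive: zero marking, form stays lavkha.
Attach polarity affirmative -at → lavkhaat.
Attach tense present -iz → lavkhaatiz.
Apply vowel deletion: lavkhaatiz → lavkhatiz.

lavkhatiz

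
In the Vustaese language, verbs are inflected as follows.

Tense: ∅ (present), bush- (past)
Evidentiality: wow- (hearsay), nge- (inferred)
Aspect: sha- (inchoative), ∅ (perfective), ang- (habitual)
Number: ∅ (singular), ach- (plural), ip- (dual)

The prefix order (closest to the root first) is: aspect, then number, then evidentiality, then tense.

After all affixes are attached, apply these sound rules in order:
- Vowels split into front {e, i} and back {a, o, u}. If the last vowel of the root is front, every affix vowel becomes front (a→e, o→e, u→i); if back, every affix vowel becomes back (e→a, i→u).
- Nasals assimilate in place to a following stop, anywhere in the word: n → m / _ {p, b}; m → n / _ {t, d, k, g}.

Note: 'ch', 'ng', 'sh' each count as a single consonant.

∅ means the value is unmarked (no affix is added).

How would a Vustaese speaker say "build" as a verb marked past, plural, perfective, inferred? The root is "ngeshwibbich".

bishngeechngeshwibbich

aspect = perfective: zero marking, form stays ngeshwibbich.
Attach number plural ach- → achngeshwibbich.
Attach evidentiality inferred nge- → ngeachngeshwibbich.
Attach tense past bush- → bushngeachngeshwibbich.
Apply vowel harmony: bushngeachngeshwibbich → bishngeechngeshwibbich.
Nasal assimilation: no change.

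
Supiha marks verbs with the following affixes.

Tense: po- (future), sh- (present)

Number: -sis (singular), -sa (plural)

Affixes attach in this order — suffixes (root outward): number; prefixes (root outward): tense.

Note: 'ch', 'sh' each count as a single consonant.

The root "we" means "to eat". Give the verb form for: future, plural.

Attach tense future po- → powe.
Attach number plural -sa → powesa.

powesa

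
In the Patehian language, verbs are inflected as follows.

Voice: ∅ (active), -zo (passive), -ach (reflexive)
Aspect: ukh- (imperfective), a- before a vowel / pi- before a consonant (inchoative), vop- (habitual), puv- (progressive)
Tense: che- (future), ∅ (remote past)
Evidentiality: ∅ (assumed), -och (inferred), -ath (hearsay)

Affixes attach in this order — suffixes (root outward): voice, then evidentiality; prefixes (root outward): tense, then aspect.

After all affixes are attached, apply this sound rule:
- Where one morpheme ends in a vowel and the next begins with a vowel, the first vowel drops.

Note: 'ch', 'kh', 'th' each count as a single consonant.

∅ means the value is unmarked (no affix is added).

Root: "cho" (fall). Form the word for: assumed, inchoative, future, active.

voice = active: zero marking, form stays cho.
Attach tense future che- → checho.
evidentiality = assumed: zero marking, form stays checho.
Attach aspect inchoative pi- (before consonant 'ch') → pichecho.
Vowel deletion: no change.

pichecho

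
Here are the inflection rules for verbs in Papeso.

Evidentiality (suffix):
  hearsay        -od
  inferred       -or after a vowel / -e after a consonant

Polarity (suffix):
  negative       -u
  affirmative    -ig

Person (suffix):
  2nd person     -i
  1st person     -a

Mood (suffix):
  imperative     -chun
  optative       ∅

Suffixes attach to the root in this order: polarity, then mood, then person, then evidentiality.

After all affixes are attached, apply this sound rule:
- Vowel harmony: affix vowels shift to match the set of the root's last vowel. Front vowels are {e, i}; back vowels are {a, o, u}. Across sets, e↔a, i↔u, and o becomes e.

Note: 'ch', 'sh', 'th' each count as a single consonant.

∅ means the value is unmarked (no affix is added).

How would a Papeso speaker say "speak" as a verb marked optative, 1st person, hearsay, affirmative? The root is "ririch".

ririchigeed

Attach polarity affirmative -ig → ririchig.
mood = optative: zero marking, form stays ririchig.
Attach person 1st person -a → ririchiga.
Attach evidentiality hearsay -od → ririchigaod.
Apply vowel harmony: ririchigaod → ririchigeed.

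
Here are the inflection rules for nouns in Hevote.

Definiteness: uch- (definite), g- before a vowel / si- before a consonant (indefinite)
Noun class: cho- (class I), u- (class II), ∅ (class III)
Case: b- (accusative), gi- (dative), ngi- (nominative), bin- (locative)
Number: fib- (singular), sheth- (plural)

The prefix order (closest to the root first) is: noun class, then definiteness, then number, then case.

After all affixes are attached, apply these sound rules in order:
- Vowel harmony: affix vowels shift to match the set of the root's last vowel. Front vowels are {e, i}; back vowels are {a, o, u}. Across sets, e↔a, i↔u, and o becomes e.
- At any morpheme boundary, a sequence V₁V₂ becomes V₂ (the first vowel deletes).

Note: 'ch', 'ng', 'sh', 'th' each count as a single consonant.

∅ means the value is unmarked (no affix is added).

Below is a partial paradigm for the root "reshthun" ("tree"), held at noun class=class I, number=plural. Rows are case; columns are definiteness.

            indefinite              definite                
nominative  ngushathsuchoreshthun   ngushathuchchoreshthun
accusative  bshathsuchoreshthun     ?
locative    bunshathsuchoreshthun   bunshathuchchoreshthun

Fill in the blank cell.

Attach noun class class I cho- → choreshthun.
Attach definiteness definite uch- → uchchoreshthun.
Attach number plural sheth- → shethuchchoreshthun.
Attach case accusative b- → bshethuchchoreshthun.
Apply vowel harmony: bshethuchchoreshthun → bshathuchchoreshthun.
Vowel deletion: no change.

bshathuchchoreshthun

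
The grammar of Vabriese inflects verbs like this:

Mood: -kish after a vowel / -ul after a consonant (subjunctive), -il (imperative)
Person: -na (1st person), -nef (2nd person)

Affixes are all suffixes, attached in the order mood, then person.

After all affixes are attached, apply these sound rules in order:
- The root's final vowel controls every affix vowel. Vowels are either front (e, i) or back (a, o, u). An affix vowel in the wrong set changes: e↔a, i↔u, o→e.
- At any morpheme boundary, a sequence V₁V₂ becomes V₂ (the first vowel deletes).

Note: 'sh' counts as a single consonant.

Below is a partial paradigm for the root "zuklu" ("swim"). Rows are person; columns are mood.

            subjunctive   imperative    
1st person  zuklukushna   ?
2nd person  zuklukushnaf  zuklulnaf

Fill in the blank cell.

Attach mood imperative -il → zukluil.
Attach person 1st person -na → zukluilna.
Apply vowel harmony: zukluilna → zukluulna.
Apply vowel deletion: zukluulna → zuklulna.

zuklulna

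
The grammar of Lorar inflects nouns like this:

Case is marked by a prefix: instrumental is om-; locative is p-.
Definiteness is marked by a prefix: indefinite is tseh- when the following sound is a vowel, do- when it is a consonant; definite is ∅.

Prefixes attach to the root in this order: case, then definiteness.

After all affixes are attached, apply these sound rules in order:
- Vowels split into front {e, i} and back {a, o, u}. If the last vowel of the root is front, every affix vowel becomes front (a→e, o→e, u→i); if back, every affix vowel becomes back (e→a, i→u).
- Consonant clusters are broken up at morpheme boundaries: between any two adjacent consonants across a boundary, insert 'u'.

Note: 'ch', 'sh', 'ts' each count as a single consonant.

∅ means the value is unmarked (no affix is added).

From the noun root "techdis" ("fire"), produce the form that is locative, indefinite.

Attach case locative p- → ptechdis.
Attach definiteness indefinite do- (before consonant 'p') → doptechdis.
Apply vowel harmony: doptechdis → deptechdis.
Apply epenthesis: deptechdis → deputechdis.

deputechdis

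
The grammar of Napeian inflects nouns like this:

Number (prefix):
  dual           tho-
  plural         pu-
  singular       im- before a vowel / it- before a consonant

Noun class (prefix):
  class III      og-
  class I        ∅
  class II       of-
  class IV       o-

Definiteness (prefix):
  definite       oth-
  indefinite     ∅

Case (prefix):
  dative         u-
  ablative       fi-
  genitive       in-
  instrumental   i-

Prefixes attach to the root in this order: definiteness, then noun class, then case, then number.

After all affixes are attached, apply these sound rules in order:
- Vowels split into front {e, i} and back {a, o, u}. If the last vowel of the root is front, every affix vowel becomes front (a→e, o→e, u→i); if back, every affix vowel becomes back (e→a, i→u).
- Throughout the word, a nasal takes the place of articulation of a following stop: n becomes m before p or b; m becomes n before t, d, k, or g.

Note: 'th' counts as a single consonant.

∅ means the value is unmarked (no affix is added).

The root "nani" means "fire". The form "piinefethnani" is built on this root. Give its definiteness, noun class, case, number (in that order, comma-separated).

definite, class II, genitive, plural

Segment: pu-in-of-oth-nani.
definiteness: oth- → definite.
noun class: of- → class II.
case: in- → genitive.
number: pu- → plural.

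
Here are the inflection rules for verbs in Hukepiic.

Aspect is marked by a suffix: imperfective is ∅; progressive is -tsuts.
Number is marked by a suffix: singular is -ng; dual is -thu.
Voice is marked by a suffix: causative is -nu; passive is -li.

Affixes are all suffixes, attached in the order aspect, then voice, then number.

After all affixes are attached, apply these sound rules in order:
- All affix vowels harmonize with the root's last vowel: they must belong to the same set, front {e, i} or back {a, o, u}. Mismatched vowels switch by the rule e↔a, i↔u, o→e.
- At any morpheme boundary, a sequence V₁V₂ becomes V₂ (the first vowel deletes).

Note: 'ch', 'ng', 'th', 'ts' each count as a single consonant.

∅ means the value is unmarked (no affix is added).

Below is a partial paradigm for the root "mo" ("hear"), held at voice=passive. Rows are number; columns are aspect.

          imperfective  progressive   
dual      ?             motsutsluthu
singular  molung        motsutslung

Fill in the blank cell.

moluthu

aspect = imperfective: zero marking, form stays mo.
Attach voice passive -li → moli.
Attach number dual -thu → molithu.
Apply vowel harmony: molithu → moluthu.
Vowel deletion: no change.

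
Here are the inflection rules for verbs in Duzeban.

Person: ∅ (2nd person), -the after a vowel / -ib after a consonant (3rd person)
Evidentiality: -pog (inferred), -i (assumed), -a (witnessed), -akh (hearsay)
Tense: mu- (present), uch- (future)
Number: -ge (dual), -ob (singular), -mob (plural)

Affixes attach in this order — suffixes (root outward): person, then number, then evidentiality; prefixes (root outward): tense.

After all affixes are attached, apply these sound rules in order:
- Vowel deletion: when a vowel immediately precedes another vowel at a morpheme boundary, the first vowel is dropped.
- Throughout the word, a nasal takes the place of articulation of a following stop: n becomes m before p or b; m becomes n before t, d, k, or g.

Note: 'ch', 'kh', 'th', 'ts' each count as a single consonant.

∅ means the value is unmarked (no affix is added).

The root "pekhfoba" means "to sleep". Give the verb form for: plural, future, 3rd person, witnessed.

Attach person 3rd person -the (after vowel 'a') → pekhfobathe.
Attach number plural -mob → pekhfobathemob.
Attach evidentiality witnessed -a → pekhfobathemoba.
Attach tense future uch- → uchpekhfobathemoba.
Vowel deletion: no change.
Nasal assimilation: no change.

uchpekhfobathemoba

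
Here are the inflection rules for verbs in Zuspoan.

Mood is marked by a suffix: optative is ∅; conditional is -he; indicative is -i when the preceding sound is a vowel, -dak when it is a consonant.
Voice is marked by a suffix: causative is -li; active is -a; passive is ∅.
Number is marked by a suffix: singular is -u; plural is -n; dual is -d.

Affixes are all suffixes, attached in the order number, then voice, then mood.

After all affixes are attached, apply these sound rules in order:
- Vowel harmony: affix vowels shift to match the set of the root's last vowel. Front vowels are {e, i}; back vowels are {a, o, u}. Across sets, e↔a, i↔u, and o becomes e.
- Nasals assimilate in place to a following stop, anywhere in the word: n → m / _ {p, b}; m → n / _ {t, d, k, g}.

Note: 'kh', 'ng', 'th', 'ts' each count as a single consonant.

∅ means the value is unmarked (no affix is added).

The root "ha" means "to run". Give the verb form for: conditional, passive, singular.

hauha

Attach number singular -u → hau.
voice = passive: zero marking, form stays hau.
Attach mood conditional -he → hauhe.
Apply vowel harmony: hauhe → hauha.
Nasal assimilation: no change.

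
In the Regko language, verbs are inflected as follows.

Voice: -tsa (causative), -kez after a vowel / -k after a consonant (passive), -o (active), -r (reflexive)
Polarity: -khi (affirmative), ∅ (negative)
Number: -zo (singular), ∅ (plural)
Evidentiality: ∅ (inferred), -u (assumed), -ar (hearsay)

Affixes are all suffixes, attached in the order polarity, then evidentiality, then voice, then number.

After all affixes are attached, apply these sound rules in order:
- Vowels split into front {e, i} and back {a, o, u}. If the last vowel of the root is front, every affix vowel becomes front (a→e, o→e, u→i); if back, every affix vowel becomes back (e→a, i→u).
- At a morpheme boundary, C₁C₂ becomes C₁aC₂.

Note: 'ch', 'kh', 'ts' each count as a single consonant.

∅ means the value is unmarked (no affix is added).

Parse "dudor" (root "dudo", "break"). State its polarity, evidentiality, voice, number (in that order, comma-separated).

Segment: dudo-r.
polarity: ∅ → negative.
evidentiality: ∅ → inferred.
voice: -r → reflexive.
number: ∅ → plural.

negative, inferred, reflexive, plural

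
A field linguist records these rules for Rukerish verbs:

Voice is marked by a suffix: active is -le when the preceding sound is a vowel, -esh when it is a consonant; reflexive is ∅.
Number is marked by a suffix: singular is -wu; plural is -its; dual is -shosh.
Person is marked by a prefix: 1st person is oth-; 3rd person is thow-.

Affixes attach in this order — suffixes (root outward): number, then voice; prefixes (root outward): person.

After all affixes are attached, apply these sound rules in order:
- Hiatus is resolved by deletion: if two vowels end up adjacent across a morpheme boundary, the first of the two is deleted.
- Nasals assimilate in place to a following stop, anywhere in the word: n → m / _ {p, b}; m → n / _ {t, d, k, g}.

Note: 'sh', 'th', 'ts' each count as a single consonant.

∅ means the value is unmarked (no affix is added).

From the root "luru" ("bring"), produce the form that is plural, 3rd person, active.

thowluritsesh

Attach number plural -its → luruits.
Attach person 3rd person thow- → thowluruits.
Attach voice active -esh (after consonant 'ts') → thowluruitsesh.
Apply vowel deletion: thowluruitsesh → thowluritsesh.
Nasal assimilation: no change.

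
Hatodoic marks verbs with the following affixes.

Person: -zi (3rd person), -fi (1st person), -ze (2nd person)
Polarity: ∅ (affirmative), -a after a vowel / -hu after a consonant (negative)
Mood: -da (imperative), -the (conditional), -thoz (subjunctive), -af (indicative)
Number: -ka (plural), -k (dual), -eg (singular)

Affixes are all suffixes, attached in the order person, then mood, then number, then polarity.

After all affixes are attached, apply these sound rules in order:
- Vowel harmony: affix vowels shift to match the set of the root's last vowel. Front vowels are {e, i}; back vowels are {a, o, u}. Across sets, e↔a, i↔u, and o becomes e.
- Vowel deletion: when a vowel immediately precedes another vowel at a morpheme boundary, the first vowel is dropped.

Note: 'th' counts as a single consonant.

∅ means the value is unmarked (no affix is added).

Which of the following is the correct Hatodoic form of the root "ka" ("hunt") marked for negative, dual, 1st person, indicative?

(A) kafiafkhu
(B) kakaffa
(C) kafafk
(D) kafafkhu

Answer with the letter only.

D

Attach person 1st person -fi → kafi.
Attach mood indicative -af → kafiaf.
Attach number dual -k → kafiafk.
Attach polarity negative -hu (after consonant 'k') → kafiafkhu.
Apply vowel harmony: kafiafkhu → kafuafkhu.
Apply vowel deletion: kafuafkhu → kafafkhu.
So the correct form is kafafkhu, option (D).
(C) kafafk is wrong: it uses affirmative instead of negative for polarity.
(B) kakaffa is wrong: it has the affixes in the wrong order.
(A) kafiafkhu is wrong: it fails to apply the sound rule(s).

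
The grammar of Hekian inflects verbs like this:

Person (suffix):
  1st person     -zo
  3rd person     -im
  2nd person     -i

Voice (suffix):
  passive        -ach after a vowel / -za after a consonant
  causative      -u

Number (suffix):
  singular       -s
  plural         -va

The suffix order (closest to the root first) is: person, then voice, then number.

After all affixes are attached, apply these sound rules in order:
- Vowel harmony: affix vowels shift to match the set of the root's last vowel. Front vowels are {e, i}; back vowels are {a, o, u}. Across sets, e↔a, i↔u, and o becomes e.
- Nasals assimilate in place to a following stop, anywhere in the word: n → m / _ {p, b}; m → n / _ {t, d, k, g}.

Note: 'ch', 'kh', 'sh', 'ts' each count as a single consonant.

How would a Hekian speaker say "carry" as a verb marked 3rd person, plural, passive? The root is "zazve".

Attach person 3rd person -im → zazveim.
Attach voice passive -za (after consonant 'm') → zazveimza.
Attach number plural -va → zazveimzava.
Apply vowel harmony: zazveimzava → zazveimzeve.
Nasal assimilation: no change.

zazveimzeve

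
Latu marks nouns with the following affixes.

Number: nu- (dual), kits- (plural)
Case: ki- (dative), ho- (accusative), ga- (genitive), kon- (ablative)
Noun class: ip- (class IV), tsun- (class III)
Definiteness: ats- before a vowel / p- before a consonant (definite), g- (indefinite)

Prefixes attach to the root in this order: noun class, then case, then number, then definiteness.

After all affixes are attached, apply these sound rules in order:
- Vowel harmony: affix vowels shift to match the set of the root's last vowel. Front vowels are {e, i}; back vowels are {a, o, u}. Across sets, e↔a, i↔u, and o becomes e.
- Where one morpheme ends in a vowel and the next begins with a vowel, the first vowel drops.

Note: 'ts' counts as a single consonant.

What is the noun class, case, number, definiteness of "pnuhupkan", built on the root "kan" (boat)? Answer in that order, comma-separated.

Segment: p-nu-ho-ip-kan.
noun class: ip- → class IV.
case: ho- → accusative.
number: nu- → dual.
definiteness: ats/p- → definite.

class IV, accusative, dual, definite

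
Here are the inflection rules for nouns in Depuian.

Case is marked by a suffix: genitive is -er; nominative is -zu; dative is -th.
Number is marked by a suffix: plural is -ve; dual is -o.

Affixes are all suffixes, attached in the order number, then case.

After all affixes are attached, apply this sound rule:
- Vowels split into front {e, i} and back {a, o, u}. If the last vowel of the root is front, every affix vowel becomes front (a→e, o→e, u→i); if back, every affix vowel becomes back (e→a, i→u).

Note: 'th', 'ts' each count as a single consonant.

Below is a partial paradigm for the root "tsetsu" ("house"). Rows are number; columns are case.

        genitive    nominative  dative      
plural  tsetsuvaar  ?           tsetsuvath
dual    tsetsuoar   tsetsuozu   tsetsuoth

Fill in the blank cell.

tsetsuvazu

Attach number plural -ve → tsetsuve.
Attach case nominative -zu → tsetsuvezu.
Apply vowel harmony: tsetsuvezu → tsetsuvazu.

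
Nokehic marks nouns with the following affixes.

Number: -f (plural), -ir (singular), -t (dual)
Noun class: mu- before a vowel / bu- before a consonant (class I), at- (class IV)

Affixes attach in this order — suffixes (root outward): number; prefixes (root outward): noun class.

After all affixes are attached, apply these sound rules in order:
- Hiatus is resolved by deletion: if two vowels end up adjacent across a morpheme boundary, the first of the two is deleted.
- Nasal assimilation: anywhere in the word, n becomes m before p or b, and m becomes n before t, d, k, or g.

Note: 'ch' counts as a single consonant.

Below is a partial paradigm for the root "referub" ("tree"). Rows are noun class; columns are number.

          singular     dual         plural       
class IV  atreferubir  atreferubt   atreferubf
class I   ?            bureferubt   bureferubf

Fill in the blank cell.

bureferubir

Attach number singular -ir → referubir.
Attach noun class class I bu- (before consonant 'r') → bureferubir.
Vowel deletion: no change.
Nasal assimilation: no change.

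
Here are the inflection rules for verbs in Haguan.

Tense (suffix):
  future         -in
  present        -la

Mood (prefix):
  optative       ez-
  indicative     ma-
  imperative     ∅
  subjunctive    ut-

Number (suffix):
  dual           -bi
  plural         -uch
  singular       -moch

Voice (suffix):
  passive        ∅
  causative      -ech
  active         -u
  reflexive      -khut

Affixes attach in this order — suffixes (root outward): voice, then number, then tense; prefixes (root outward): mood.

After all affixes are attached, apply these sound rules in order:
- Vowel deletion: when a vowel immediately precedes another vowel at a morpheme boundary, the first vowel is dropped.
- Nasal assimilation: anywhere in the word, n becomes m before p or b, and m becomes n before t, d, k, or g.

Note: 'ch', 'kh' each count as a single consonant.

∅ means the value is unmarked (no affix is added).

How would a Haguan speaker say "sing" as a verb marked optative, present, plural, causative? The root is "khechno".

ezkhechnechuchla

Attach mood optative ez- → ezkhechno.
Attach voice causative -ech → ezkhechnoech.
Attach number plural -uch → ezkhechnoechuch.
Attach tense present -la → ezkhechnoechuchla.
Apply vowel deletion: ezkhechnoechuchla → ezkhechnechuchla.
Nasal assimilation: no change.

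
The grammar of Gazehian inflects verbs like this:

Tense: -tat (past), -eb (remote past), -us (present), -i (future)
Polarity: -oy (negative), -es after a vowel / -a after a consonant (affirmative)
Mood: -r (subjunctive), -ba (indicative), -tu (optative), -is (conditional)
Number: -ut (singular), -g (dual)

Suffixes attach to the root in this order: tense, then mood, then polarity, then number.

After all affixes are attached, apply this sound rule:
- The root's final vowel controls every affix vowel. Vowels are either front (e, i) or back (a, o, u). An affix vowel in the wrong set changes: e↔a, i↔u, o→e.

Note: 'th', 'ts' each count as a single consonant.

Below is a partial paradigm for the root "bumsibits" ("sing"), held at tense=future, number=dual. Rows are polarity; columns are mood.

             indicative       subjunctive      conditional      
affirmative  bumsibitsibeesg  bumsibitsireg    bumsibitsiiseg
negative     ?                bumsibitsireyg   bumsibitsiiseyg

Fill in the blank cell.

Attach tense future -i → bumsibitsi.
Attach mood indicative -ba → bumsibitsiba.
Attach polarity negative -oy → bumsibitsibaoy.
Attach number dual -g → bumsibitsibaoyg.
Apply vowel harmony: bumsibitsibaoyg → bumsibitsibeeyg.

bumsibitsibeeyg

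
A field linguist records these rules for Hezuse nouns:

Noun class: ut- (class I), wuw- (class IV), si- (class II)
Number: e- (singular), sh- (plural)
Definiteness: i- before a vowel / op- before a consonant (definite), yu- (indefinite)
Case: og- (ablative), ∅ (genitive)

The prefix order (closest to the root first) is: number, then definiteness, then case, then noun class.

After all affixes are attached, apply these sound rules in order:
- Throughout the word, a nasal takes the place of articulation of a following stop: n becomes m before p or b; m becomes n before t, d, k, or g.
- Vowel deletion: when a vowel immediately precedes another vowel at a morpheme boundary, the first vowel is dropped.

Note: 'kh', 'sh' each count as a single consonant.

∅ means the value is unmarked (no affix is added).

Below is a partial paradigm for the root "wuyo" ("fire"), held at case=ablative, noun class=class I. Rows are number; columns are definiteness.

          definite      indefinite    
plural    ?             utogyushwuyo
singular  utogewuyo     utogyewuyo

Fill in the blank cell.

utogopshwuyo

Attach number plural sh- → shwuyo.
Attach definiteness definite op- (before consonant 'sh') → opshwuyo.
Attach case ablative og- → ogopshwuyo.
Attach noun class class I ut- → utogopshwuyo.
Nasal assimilation: no change.
Vowel deletion: no change.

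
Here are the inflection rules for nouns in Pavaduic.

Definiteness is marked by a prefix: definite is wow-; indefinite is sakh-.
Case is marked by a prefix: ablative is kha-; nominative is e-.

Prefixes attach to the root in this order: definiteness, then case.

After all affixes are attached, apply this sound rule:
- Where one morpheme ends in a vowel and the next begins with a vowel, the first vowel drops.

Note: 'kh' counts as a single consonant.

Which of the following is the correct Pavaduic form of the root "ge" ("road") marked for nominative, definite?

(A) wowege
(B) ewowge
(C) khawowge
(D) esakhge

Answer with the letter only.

B

Attach definiteness definite wow- → wowge.
Attach case nominative e- → ewowge.
Vowel deletion: no change.
So the correct form is ewowge, option (B).
(C) khawowge is wrong: it uses ablative instead of nominative for case.
(D) esakhge is wrong: it uses indefinite instead of definite for definiteness.
(A) wowege is wrong: it has the affixes in the wrong order.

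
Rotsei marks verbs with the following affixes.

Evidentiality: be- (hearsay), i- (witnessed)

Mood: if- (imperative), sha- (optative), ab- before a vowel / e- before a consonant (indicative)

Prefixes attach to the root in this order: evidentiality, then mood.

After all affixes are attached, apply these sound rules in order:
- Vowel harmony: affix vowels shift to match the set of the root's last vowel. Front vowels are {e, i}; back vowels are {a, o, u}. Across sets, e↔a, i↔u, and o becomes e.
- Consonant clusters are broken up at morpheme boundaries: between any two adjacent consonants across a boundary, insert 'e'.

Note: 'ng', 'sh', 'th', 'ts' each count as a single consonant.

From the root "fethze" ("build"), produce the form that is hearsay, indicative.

ebefethze

Attach evidentiality hearsay be- → befethze.
Attach mood indicative e- (before consonant 'b') → ebefethze.
Vowel harmony: no change.
Epenthesis: no change.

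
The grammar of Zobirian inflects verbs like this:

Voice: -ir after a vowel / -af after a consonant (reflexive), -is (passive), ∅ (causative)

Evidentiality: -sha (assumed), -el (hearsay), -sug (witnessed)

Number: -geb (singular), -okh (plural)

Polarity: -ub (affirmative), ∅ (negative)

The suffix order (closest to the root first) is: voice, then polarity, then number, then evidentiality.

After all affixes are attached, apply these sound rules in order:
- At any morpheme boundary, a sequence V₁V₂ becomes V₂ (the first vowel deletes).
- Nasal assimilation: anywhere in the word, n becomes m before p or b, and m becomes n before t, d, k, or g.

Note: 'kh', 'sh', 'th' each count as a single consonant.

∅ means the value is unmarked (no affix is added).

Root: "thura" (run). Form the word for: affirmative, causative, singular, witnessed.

voice = causative: zero marking, form stays thura.
Attach polarity affirmative -ub → thuraub.
Attach number singular -geb → thuraubgeb.
Attach evidentiality witnessed -sug → thuraubgebsug.
Apply vowel deletion: thuraubgebsug → thurubgebsug.
Nasal assimilation: no change.

thurubgebsug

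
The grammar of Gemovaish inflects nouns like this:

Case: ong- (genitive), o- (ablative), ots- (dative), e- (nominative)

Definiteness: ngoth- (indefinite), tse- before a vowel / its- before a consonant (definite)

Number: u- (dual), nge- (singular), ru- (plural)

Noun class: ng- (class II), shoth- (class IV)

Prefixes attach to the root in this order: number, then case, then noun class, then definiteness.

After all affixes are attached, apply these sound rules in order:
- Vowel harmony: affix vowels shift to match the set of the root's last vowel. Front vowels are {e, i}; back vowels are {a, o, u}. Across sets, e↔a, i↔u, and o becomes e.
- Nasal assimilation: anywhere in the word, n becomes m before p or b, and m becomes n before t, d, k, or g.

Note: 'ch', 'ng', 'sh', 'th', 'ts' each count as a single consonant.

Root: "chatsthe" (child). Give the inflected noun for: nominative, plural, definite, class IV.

Attach number plural ru- → ruchatsthe.
Attach case nominative e- → eruchatsthe.
Attach noun class class IV shoth- → shotheruchatsthe.
Attach definiteness definite its- (before consonant 'sh') → itsshotheruchatsthe.
Apply vowel harmony: itsshotheruchatsthe → itsshetherichatsthe.
Nasal assimilation: no change.

itsshetherichatsthe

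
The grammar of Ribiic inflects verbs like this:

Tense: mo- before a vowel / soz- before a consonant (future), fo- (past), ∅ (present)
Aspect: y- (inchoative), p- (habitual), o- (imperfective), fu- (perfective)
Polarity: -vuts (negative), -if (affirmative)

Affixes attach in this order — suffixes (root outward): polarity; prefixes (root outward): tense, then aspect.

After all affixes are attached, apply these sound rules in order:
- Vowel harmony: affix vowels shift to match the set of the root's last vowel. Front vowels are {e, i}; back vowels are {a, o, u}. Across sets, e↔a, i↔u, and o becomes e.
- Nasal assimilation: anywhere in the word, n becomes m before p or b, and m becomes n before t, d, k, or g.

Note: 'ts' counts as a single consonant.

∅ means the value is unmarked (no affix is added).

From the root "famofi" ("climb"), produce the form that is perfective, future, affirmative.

Attach polarity affirmative -if → famofiif.
Attach tense future soz- (before consonant 'f') → sozfamofiif.
Attach aspect perfective fu- → fusozfamofiif.
Apply vowel harmony: fusozfamofiif → fisezfamofiif.
Nasal assimilation: no change.

fisezfamofiif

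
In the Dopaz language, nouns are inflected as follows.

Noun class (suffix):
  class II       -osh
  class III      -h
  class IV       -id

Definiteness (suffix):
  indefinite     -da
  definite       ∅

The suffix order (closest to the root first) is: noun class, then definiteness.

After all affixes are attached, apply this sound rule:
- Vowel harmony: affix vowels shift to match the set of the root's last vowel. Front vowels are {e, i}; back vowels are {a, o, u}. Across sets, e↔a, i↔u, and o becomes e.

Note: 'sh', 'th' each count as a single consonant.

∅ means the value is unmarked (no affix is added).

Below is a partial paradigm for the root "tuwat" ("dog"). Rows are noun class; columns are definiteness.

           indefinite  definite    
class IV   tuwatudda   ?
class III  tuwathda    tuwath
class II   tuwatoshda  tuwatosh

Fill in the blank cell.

Attach noun class class IV -id → tuwatid.
definiteness = definite: zero marking, form stays tuwatid.
Apply vowel harmony: tuwatid → tuwatud.

tuwatud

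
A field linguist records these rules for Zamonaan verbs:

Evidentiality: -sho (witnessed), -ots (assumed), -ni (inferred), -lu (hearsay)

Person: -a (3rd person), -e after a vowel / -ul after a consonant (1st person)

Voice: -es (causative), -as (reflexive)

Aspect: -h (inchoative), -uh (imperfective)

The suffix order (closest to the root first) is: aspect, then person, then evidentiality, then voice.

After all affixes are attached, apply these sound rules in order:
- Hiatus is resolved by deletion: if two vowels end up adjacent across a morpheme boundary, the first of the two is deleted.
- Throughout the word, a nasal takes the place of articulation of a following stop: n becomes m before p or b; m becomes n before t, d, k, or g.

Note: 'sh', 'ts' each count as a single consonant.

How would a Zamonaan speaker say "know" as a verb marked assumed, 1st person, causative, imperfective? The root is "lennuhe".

lennuhuhulotses

Attach aspect imperfective -uh → lennuheuh.
Attach person 1st person -ul (after consonant 'h') → lennuheuhul.
Attach evidentiality assumed -ots → lennuheuhulots.
Attach voice causative -es → lennuheuhulotses.
Apply vowel deletion: lennuheuhulotses → lennuhuhulotses.
Nasal assimilation: no change.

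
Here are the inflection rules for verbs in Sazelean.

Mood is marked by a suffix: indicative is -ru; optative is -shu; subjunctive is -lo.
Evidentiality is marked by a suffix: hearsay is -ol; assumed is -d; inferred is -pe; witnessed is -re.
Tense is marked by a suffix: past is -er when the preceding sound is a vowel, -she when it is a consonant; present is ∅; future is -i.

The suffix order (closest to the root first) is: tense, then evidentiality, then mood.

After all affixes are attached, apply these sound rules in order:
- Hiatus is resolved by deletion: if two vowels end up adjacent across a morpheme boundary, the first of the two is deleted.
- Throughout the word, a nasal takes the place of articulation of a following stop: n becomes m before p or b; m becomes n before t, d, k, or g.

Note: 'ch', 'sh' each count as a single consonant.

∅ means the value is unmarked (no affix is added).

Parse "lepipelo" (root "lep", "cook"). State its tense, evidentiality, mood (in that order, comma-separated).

Segment: lep-i-pe-lo.
tense: -i → future.
evidentiality: -pe → inferred.
mood: -lo → subjunctive.

future, inferred, subjunctive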